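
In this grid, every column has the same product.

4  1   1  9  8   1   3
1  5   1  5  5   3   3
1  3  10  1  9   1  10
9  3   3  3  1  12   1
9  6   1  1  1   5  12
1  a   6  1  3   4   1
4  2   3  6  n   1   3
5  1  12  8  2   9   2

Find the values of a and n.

Columns 1 and 3 each multiply to 6480, so every column has product 6480.
Column 2: 1×5×3×3×6×2×1 = 540, so the missing entry is 6480 ÷ 540 = 12.
Column 5: 8×5×9×1×1×3×2 = 2160, so the missing entry is 6480 ÷ 2160 = 3.

a = 12, n = 3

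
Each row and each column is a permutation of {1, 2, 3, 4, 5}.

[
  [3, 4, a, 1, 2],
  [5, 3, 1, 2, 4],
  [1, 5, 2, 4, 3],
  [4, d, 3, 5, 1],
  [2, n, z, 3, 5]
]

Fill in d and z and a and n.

d = 2, z = 4, a = 5, n = 1

Cell (4,2): row 4 already has {1, 3, 4, 5} → 2.
Cell (1,3): row 1 already has {1, 2, 3, 4} → 5.
Cell (5,2): column 2 already has {2, 3, 4, 5} → 1.
At (row 5, col 3): row 5 already has {1, 2, 3, 5}, so the value is 4.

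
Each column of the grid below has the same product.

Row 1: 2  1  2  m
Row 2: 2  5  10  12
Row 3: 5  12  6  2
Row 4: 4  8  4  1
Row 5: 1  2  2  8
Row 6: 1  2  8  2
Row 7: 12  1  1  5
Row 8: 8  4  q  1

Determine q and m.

q = 1, m = 4

Columns 1 and 2 each multiply to 7680, so every column has product 7680.
Column 3: 2×10×6×4×2×8×1 = 7680, so the missing entry is 7680 ÷ 7680 = 1.
Column 4: 12×2×1×8×2×5×1 = 1920, so the missing entry is 7680 ÷ 1920 = 4.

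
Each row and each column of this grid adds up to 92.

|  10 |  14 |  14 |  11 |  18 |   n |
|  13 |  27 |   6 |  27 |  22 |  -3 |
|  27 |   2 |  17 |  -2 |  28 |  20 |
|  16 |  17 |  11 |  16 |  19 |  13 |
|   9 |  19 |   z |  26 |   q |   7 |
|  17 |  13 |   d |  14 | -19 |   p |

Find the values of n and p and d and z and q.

Column 5: 18 + 22 + 28 + 19 − 19 = 68, so its missing entry is 92 − 68 = 24.
Row 5: 9 + 19 + 26 + 24 + 7 = 85, so its missing entry is 92 − 85 = 7.
Row 1: 10 + 14 + 14 + 11 + 18 = 67, so its missing entry is 92 − 67 = 25.
Column 6: 25 − 3 + 20 + 13 + 7 = 62, so its missing entry is 92 − 62 = 30.
Row 6: 17 + 13 + 14 − 19 + 30 = 55, so its missing entry is 92 − 55 = 37.

n = 25, p = 30, d = 37, z = 7, q = 24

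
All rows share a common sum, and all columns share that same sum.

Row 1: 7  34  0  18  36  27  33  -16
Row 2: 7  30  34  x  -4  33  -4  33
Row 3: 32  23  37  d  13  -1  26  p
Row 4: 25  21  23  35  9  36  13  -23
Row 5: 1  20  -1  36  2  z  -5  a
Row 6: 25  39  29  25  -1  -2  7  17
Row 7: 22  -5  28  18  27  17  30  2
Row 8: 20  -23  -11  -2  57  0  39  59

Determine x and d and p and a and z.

Rows 1 and 4 both sum to 139, so that's the common total.
Column 6 has 27 + 33 − 1 + 36 − 2 + 17 + 0 = 110; the blank must be 139 − 110 = 29.
Row 2 has 7 + 30 + 34 − 4 + 33 − 4 + 33 = 129; the blank must be 139 − 129 = 10.
Column 4 has 18 + 10 + 35 + 36 + 25 + 18 − 2 = 140; the blank must be 139 − 140 = -1.
Row 3 has 32 + 23 + 37 − 1 + 13 − 1 + 26 = 129; the blank must be 139 − 129 = 10.
Row 5 has 1 + 20 − 1 + 36 + 2 + 29 − 5 = 82; the blank must be 139 − 82 = 57.

x = 10, d = -1, p = 10, a = 57, z = 29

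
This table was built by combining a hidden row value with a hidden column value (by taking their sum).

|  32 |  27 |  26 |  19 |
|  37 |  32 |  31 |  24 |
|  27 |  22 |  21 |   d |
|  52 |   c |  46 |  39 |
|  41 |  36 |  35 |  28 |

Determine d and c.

The difference between any two rows is the same in every column — this is an addition table with the headers hidden.
Row 3 minus row 1 is 27 − 32 = -5, so its entry in column 4 is 19 + (-5) = 14.
Row 4 minus row 1 is 52 − 32 = 20, so its entry in column 2 is 27 + 20 = 47.

d = 14, c = 47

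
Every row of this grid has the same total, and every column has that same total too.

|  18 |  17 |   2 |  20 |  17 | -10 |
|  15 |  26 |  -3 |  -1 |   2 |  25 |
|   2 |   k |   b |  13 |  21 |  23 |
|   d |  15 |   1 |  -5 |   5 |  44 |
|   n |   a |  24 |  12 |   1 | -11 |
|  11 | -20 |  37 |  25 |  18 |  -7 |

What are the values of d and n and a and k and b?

d = 4, n = 14, a = 24, k = 2, b = 3

Rows 1 and 2 both sum to 64, so that's the common total.
Row 4 has 15 + 1 − 5 + 5 + 44 = 60; the blank must be 64 − 60 = 4.
Column 1 has 18 + 15 + 2 + 4 + 11 = 50; the blank must be 64 − 50 = 14.
Column 3 has 2 − 3 + 1 + 24 + 37 = 61; the blank must be 64 − 61 = 3.
Row 3 has 2 + 3 + 13 + 21 + 23 = 62; the blank must be 64 − 62 = 2.
Row 5 has 14 + 24 + 12 + 1 − 11 = 40; the blank must be 64 − 40 = 24.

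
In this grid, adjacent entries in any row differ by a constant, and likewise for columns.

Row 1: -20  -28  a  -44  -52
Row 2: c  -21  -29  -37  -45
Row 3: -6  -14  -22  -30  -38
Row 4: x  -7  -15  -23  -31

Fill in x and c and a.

Along each row the entries change by -8 per step; down each column they change by 7.
Row 4: from -7 at column 2, stepping by -8 to column 1 gives 1.
Row 2: from -21 at column 2, stepping by -8 to column 1 gives -13.
Row 1: from -20 at column 1, stepping by -8 to column 3 gives -36.

x = 1, c = -13, a = -36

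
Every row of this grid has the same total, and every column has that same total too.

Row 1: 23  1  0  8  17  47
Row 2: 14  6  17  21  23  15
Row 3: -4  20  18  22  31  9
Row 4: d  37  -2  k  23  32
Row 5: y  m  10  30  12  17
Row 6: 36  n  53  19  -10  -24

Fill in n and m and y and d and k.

Rows 1 and 2 both sum to 96, so that's the common total.
Row 6 has 36 + 53 + 19 − 10 − 24 = 74; the blank must be 96 − 74 = 22.
Column 4 has 8 + 21 + 22 + 30 + 19 = 100; the blank must be 96 − 100 = -4.
Row 4 has 37 − 2 − 4 + 23 + 32 = 86; the blank must be 96 − 86 = 10.
Column 1 has 23 + 14 − 4 + 10 + 36 = 79; the blank must be 96 − 79 = 17.
Row 5 has 17 + 10 + 30 + 12 + 17 = 86; the blank must be 96 − 86 = 10.

n = 22, m = 10, y = 17, d = 10, k = -4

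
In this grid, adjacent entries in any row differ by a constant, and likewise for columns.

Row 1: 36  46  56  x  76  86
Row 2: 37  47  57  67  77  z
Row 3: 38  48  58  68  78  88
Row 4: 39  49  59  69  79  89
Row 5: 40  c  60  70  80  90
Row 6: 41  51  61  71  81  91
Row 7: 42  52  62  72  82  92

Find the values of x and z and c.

x = 66, z = 87, c = 50

Along each row the entries change by 10 per step; down each column they change by 1.
Row 1: from 36 at column 1, stepping by 10 to column 4 gives 66.
Row 2: from 37 at column 1, stepping by 10 to column 6 gives 87.
Row 5: from 40 at column 1, stepping by 10 to column 2 gives 50.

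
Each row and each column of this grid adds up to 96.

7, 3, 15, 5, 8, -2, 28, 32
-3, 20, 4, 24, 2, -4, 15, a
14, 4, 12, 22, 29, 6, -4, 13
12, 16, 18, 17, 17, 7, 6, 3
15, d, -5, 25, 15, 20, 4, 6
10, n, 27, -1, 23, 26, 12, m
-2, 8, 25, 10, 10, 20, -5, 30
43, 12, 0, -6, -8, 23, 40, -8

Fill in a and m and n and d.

Row 2: -3 + 20 + 4 + 24 + 2 − 4 + 15 = 58, so its missing entry is 96 − 58 = 38.
Row 5: 15 − 5 + 25 + 15 + 20 + 4 + 6 = 80, so its missing entry is 96 − 80 = 16.
Column 2: 3 + 20 + 4 + 16 + 16 + 8 + 12 = 79, so its missing entry is 96 − 79 = 17.
Row 6: 10 + 17 + 27 − 1 + 23 + 26 + 12 = 114, so its missing entry is 96 − 114 = -18.

a = 38, m = -18, n = 17, d = 16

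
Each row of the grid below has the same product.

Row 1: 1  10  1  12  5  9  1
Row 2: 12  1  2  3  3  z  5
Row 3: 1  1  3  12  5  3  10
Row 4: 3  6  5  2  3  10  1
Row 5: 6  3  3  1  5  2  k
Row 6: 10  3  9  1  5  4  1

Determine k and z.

Rows 4 and 6 each multiply to 5400, so every row has product 5400.
Row 5: 6×3×3×1×5×2 = 540, so the missing entry is 5400 ÷ 540 = 10.
Row 2: 12×1×2×3×3×5 = 1080, so the missing entry is 5400 ÷ 1080 = 5.

k = 10, z = 5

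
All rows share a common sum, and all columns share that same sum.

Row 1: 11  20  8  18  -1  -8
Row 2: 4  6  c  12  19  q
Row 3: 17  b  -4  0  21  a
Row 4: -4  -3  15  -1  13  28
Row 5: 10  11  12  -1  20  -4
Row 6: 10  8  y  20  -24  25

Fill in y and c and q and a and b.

Rows 1 and 4 both sum to 48, so that's the common total.
The known cells in column 2 total 42, leaving 48 − 42 = 6 for the blank.
The known cells in row 3 total 40, leaving 48 − 40 = 8 for the blank.
The known cells in column 6 total 49, leaving 48 − 49 = -1 for the blank.
The known cells in row 2 total 40, leaving 48 − 40 = 8 for the blank.
The known cells in row 6 total 39, leaving 48 − 39 = 9 for the blank.

y = 9, c = 8, q = -1, a = 8, b = 6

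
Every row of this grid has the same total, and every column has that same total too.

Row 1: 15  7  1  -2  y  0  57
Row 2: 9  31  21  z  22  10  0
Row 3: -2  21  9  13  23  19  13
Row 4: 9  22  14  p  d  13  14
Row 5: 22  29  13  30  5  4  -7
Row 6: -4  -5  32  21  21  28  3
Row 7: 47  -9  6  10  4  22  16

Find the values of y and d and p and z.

y = 18, d = 3, p = 21, z = 3

Rows 3 and 5 both sum to 96, so that's the common total.
Row 2: 9 + 31 + 21 + 22 + 10 + 0 = 93, so its missing entry is 96 − 93 = 3.
Column 4: -2 + 3 + 13 + 30 + 21 + 10 = 75, so its missing entry is 96 − 75 = 21.
Row 1: 15 + 7 + 1 − 2 + 0 + 57 = 78, so its missing entry is 96 − 78 = 18.
Row 4: 9 + 22 + 14 + 21 + 13 + 14 = 93, so its missing entry is 96 − 93 = 3.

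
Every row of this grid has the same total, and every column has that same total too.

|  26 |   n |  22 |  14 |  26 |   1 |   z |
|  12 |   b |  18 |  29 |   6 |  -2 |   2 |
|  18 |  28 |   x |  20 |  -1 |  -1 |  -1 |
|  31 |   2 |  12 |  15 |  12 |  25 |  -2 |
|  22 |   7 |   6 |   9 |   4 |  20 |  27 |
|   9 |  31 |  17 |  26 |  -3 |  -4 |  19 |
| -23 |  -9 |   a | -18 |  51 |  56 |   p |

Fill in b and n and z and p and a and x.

b = 30, n = 6, z = 0, p = 50, a = -12, x = 32

Rows 4 and 5 both sum to 95, so that's the common total.
The known cells in row 2 total 65, leaving 95 − 65 = 30 for the blank.
The known cells in column 2 total 89, leaving 95 − 89 = 6 for the blank.
The known cells in row 1 total 95, leaving 95 − 95 = 0 for the blank.
The known cells in row 3 total 63, leaving 95 − 63 = 32 for the blank.
The known cells in column 3 total 107, leaving 95 − 107 = -12 for the blank.
The known cells in row 7 total 45, leaving 95 − 45 = 50 for the blank.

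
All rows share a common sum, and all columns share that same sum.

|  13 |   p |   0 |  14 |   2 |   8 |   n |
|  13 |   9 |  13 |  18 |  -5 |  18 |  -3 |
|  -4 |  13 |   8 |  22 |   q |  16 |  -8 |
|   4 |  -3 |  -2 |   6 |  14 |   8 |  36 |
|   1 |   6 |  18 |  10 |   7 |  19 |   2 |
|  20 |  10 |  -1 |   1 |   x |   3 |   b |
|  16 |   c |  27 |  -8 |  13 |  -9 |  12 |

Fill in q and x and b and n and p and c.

Rows 2 and 4 both sum to 63, so that's the common total.
The known cells in row 3 total 47, leaving 63 − 47 = 16 for the blank.
The known cells in row 7 total 51, leaving 63 − 51 = 12 for the blank.
The known cells in column 2 total 47, leaving 63 − 47 = 16 for the blank.
The known cells in column 5 total 47, leaving 63 − 47 = 16 for the blank.
The known cells in row 1 total 53, leaving 63 − 53 = 10 for the blank.
The known cells in row 6 total 49, leaving 63 − 49 = 14 for the blank.

q = 16, x = 16, b = 14, n = 10, p = 16, c = 12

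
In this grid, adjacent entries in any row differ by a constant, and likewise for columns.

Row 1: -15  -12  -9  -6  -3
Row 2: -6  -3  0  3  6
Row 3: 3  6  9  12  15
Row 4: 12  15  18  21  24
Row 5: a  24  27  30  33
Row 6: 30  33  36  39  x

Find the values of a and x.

a = 21, x = 42

Along each row the entries change by 3 per step; down each column they change by 9.
Row 5: from 24 at column 2, stepping by 3 to column 1 gives 21.
Row 6: from 30 at column 1, stepping by 3 to column 5 gives 42.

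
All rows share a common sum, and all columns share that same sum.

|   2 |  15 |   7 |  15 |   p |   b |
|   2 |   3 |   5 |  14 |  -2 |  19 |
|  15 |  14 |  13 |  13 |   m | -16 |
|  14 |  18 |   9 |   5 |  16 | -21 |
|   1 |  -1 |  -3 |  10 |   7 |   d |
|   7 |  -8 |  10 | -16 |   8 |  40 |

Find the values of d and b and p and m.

Rows 2 and 4 both sum to 41, so that's the common total.
Row 5 has 1 − 1 − 3 + 10 + 7 = 14; the blank must be 41 − 14 = 27.
Row 3 has 15 + 14 + 13 + 13 − 16 = 39; the blank must be 41 − 39 = 2.
Column 5 has -2 + 2 + 16 + 7 + 8 = 31; the blank must be 41 − 31 = 10.
Row 1 has 2 + 15 + 7 + 15 + 10 = 49; the blank must be 41 − 49 = -8.

d = 27, b = -8, p = 10, m = 2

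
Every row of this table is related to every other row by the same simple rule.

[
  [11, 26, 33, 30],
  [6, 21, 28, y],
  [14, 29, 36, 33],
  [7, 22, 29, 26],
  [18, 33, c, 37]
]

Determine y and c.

The difference between any two rows is the same in every column — this is an addition table with the headers hidden.
Row 2 minus row 1 is 21 − 26 = -5, so its entry in column 4 is 30 + (-5) = 25.
Row 5 minus row 1 is 33 − 26 = 7, so its entry in column 3 is 33 + 7 = 40.

y = 25, c = 40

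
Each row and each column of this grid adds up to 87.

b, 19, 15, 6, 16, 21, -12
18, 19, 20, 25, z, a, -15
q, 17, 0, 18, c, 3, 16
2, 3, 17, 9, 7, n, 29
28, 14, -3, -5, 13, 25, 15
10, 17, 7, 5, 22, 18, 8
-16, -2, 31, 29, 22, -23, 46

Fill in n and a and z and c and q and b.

Row 1: 19 + 15 + 6 + 16 + 21 − 12 = 65, so its missing entry is 87 − 65 = 22.
Column 1: 22 + 18 + 2 + 28 + 10 − 16 = 64, so its missing entry is 87 − 64 = 23.
Row 3: 23 + 17 + 0 + 18 + 3 + 16 = 77, so its missing entry is 87 − 77 = 10.
Column 5: 16 + 10 + 7 + 13 + 22 + 22 = 90, so its missing entry is 87 − 90 = -3.
Row 2: 18 + 19 + 20 + 25 − 3 − 15 = 64, so its missing entry is 87 − 64 = 23.
Row 4: 2 + 3 + 17 + 9 + 7 + 29 = 67, so its missing entry is 87 − 67 = 20.

n = 20, a = 23, z = -3, c = 10, q = 23, b = 22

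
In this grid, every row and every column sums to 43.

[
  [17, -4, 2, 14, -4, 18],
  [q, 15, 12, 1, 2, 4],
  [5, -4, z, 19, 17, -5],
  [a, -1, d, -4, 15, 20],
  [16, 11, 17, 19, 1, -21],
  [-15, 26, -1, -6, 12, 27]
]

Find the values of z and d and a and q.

z = 11, d = 2, a = 11, q = 9

Row 2 has 15 + 12 + 1 + 2 + 4 = 34; the blank must be 43 − 34 = 9.
Column 1 has 17 + 9 + 5 + 16 − 15 = 32; the blank must be 43 − 32 = 11.
Row 4 has 11 − 1 − 4 + 15 + 20 = 41; the blank must be 43 − 41 = 2.
Row 3 has 5 − 4 + 19 + 17 − 5 = 32; the blank must be 43 − 32 = 11.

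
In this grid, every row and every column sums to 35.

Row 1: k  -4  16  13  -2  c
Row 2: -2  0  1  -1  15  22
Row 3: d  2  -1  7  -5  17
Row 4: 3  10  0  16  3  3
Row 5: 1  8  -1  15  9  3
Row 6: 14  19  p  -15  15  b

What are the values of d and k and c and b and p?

d = 15, k = 4, c = 8, b = -18, p = 20

The known cells in row 3 total 20, leaving 35 − 20 = 15 for the blank.
The known cells in column 1 total 31, leaving 35 − 31 = 4 for the blank.
The known cells in row 1 total 27, leaving 35 − 27 = 8 for the blank.
The known cells in column 6 total 53, leaving 35 − 53 = -18 for the blank.
The known cells in row 6 total 15, leaving 35 − 15 = 20 for the blank.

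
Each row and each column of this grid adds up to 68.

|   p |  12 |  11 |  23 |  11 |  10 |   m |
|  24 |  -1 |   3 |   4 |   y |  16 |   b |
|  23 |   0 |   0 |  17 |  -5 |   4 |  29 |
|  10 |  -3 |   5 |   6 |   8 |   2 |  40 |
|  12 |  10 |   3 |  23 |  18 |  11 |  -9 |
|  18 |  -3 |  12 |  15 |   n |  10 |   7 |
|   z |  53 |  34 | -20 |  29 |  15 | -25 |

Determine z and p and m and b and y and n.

z = -18, p = -1, m = 2, b = 24, y = -2, n = 9

The known cells in row 6 total 59, leaving 68 − 59 = 9 for the blank.
The known cells in column 5 total 70, leaving 68 − 70 = -2 for the blank.
The known cells in row 7 total 86, leaving 68 − 86 = -18 for the blank.
The known cells in column 1 total 69, leaving 68 − 69 = -1 for the blank.
The known cells in row 1 total 66, leaving 68 − 66 = 2 for the blank.
The known cells in row 2 total 44, leaving 68 − 44 = 24 for the blank.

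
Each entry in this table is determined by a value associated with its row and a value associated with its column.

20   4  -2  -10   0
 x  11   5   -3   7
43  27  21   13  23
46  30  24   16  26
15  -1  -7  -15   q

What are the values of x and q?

The difference between any two rows is the same in every column — this is an addition table with the headers hidden.
Row 2 minus row 1 is -3 − (-10) = 7, so its entry in column 1 is 20 + 7 = 27.
Row 5 minus row 1 is -15 − (-10) = -5, so its entry in column 5 is 0 + (-5) = -5.

x = 27, q = -5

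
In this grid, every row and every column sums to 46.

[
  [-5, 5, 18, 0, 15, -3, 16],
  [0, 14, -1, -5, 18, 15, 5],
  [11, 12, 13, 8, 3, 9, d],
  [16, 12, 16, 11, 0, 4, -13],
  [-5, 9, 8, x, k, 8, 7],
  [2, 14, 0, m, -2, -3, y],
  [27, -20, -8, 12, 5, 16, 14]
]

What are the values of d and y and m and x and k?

Column 5 has 15 + 18 + 3 + 0 − 2 + 5 = 39; the blank must be 46 − 39 = 7.
Row 5 has -5 + 9 + 8 + 7 + 8 + 7 = 34; the blank must be 46 − 34 = 12.
Row 3 has 11 + 12 + 13 + 8 + 3 + 9 = 56; the blank must be 46 − 56 = -10.
Column 7 has 16 + 5 − 10 − 13 + 7 + 14 = 19; the blank must be 46 − 19 = 27.
Row 6 has 2 + 14 + 0 − 2 − 3 + 27 = 38; the blank must be 46 − 38 = 8.

d = -10, y = 27, m = 8, x = 12, k = 7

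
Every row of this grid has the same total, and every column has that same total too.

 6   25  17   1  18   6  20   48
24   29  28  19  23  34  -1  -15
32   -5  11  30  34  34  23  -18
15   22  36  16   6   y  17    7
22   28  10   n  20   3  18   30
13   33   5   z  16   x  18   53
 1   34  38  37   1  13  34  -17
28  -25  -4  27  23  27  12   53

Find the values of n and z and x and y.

n = 10, z = 1, x = 2, y = 22

Rows 1 and 2 both sum to 141, so that's the common total.
The known cells in row 4 total 119, leaving 141 − 119 = 22 for the blank.
The known cells in column 6 total 139, leaving 141 − 139 = 2 for the blank.
The known cells in row 6 total 140, leaving 141 − 140 = 1 for the blank.
The known cells in row 5 total 131, leaving 141 − 131 = 10 for the blank.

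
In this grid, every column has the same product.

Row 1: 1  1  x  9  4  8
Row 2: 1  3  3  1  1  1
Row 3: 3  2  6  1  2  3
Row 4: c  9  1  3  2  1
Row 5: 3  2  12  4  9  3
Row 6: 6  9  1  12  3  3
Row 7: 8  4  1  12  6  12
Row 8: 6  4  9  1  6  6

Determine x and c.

x = 8, c = 6

Columns 2 and 6 each multiply to 15552, so every column has product 15552.
Column 3: 3×6×1×12×1×1×9 = 1944, so the missing entry is 15552 ÷ 1944 = 8.
Column 1: 1×1×3×3×6×8×6 = 2592, so the missing entry is 15552 ÷ 2592 = 6.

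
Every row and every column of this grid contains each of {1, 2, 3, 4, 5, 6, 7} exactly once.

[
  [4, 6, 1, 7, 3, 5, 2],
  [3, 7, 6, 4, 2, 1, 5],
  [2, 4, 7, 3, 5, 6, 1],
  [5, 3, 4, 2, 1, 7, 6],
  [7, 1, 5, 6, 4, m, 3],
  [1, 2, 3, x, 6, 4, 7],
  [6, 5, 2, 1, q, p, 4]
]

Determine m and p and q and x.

At (row 6, col 4): row 6 already has {1, 2, 3, 4, 6, 7}, so the value is 5.
Cell (5,6): row 5 already has {1, 3, 4, 5, 6, 7} → 2.
For row 7, column 5: column 5 already has {1, 2, 3, 4, 5, 6}; that leaves 7.
At (row 7, col 6): row 7 already has {1, 2, 4, 5, 6, 7}, so the value is 3.

m = 2, p = 3, q = 7, x = 5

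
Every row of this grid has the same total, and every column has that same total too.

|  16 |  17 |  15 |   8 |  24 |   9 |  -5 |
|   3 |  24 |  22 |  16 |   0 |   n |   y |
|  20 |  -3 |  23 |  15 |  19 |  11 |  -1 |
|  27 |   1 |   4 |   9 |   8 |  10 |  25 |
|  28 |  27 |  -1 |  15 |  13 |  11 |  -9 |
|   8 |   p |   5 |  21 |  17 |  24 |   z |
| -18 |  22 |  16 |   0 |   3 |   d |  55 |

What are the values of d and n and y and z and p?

Rows 1 and 3 both sum to 84, so that's the common total.
Row 7 has -18 + 22 + 16 + 0 + 3 + 55 = 78; the blank must be 84 − 78 = 6.
Column 6 has 9 + 11 + 10 + 11 + 24 + 6 = 71; the blank must be 84 − 71 = 13.
Column 2 has 17 + 24 − 3 + 1 + 27 + 22 = 88; the blank must be 84 − 88 = -4.
Row 6 has 8 − 4 + 5 + 21 + 17 + 24 = 71; the blank must be 84 − 71 = 13.
Row 2 has 3 + 24 + 22 + 16 + 0 + 13 = 78; the blank must be 84 − 78 = 6.

d = 6, n = 13, y = 6, z = 13, p = -4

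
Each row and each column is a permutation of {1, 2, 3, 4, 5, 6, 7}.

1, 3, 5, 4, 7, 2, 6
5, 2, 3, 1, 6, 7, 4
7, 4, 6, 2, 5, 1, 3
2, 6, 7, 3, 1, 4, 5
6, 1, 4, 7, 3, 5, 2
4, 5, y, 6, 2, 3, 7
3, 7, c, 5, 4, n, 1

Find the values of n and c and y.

n = 6, c = 2, y = 1

At (row 7, col 6): column 6 already has {1, 2, 3, 4, 5, 7}, so the value is 6.
Cell (7,3): row 7 already has {1, 3, 4, 5, 6, 7} → 2.
At (row 6, col 3): row 6 already has {2, 3, 4, 5, 6, 7}, so the value is 1.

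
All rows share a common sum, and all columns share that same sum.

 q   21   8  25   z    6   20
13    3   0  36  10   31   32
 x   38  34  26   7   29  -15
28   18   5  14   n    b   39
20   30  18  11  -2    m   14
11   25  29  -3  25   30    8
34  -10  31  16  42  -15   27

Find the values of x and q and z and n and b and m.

Rows 2 and 6 both sum to 125, so that's the common total.
Row 3: 38 + 34 + 26 + 7 + 29 − 15 = 119, so its missing entry is 125 − 119 = 6.
Column 1: 13 + 6 + 28 + 20 + 11 + 34 = 112, so its missing entry is 125 − 112 = 13.
Row 1: 13 + 21 + 8 + 25 + 6 + 20 = 93, so its missing entry is 125 − 93 = 32.
Column 5: 32 + 10 + 7 − 2 + 25 + 42 = 114, so its missing entry is 125 − 114 = 11.
Row 5: 20 + 30 + 18 + 11 − 2 + 14 = 91, so its missing entry is 125 − 91 = 34.
Row 4: 28 + 18 + 5 + 14 + 11 + 39 = 115, so its missing entry is 125 − 115 = 10.

x = 6, q = 13, z = 32, n = 11, b = 10, m = 34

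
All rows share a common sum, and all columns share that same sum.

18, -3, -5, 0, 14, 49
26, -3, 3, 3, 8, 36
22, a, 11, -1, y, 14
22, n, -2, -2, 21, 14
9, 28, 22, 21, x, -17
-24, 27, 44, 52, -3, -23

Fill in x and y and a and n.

Rows 1 and 2 both sum to 73, so that's the common total.
The known cells in row 5 total 63, leaving 73 − 63 = 10 for the blank.
The known cells in row 4 total 53, leaving 73 − 53 = 20 for the blank.
The known cells in column 5 total 50, leaving 73 − 50 = 23 for the blank.
The known cells in row 3 total 69, leaving 73 − 69 = 4 for the blank.

x = 10, y = 23, a = 4, n = 20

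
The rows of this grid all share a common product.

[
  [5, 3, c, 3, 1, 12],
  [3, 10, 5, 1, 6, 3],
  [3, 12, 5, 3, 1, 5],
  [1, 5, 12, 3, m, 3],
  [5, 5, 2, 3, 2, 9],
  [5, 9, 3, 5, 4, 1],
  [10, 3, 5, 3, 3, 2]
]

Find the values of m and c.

m = 5, c = 5

Rows 3 and 5 each multiply to 2700, so every row has product 2700.
Row 4: 1×5×12×3×3 = 540, so the missing entry is 2700 ÷ 540 = 5.
Row 1: 5×3×3×1×12 = 540, so the missing entry is 2700 ÷ 540 = 5.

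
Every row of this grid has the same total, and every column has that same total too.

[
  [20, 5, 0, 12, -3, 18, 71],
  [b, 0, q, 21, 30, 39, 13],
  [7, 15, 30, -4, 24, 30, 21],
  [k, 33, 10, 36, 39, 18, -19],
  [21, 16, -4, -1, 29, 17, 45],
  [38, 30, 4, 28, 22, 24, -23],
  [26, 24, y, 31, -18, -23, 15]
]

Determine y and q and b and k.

y = 68, q = 15, b = 5, k = 6

Rows 1 and 3 both sum to 123, so that's the common total.
The known cells in row 7 total 55, leaving 123 − 55 = 68 for the blank.
The known cells in column 3 total 108, leaving 123 − 108 = 15 for the blank.
The known cells in row 2 total 118, leaving 123 − 118 = 5 for the blank.
The known cells in row 4 total 117, leaving 123 − 117 = 6 for the blank.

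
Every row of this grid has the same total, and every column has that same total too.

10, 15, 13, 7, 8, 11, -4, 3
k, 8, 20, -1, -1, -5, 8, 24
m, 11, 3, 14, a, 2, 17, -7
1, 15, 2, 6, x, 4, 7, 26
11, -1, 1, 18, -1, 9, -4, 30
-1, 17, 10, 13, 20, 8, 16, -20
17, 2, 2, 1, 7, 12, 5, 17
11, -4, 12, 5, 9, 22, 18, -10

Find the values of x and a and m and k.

x = 2, a = 19, m = 4, k = 10

Rows 1 and 5 both sum to 63, so that's the common total.
The known cells in row 2 total 53, leaving 63 − 53 = 10 for the blank.
The known cells in column 1 total 59, leaving 63 − 59 = 4 for the blank.
The known cells in row 3 total 44, leaving 63 − 44 = 19 for the blank.
The known cells in row 4 total 61, leaving 63 − 61 = 2 for the blank.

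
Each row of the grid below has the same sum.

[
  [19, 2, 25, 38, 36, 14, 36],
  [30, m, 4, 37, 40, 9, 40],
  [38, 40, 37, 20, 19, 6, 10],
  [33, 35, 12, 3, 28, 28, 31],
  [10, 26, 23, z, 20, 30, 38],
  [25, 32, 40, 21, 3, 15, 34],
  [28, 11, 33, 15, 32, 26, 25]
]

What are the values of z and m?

z = 23, m = 10

Row 3 sums to 170 and so does row 6; that's the common total.
In row 5 the known cells total 147, leaving 170 − 147 = 23.
In row 2 the known cells total 160, leaving 170 − 160 = 10.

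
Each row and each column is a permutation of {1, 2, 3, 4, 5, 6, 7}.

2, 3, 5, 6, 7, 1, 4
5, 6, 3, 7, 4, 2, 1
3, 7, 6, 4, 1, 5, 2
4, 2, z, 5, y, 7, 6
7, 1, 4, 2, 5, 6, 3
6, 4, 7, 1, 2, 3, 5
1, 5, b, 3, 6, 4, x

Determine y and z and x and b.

Cell (7,7): column 7 already has {1, 2, 3, 4, 5, 6} → 7.
For row 7, column 3: row 7 already has {1, 3, 4, 5, 6, 7}; that leaves 2.
At (row 4, col 3): column 3 already has {2, 3, 4, 5, 6, 7}, so the value is 1.
Cell (4,5): row 4 already has {1, 2, 4, 5, 6, 7} → 3.

y = 3, z = 1, x = 7, b = 2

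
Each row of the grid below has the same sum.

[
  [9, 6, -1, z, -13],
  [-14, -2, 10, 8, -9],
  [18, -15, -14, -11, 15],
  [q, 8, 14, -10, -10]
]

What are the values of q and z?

The complete rows each total -7.
Row 4 is missing -7 − 2 = -9 (since 8 + 14 − 10 − 10 = 2).
Row 1 is missing -7 − 1 = -8 (since 9 + 6 − 1 − 13 = 1).

q = -9, z = -8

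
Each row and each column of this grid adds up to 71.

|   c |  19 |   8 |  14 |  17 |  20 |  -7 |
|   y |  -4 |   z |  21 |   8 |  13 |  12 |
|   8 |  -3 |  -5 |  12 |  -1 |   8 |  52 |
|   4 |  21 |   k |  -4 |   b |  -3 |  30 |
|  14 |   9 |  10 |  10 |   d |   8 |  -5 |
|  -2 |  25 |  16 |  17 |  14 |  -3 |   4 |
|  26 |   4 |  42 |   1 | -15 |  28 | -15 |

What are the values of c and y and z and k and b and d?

c = 0, y = 21, z = 0, k = 0, b = 23, d = 25

Row 5 has 14 + 9 + 10 + 10 + 8 − 5 = 46; the blank must be 71 − 46 = 25.
Column 5 has 17 + 8 − 1 + 25 + 14 − 15 = 48; the blank must be 71 − 48 = 23.
Row 1 has 19 + 8 + 14 + 17 + 20 − 7 = 71; the blank must be 71 − 71 = 0.
Column 1 has 0 + 8 + 4 + 14 − 2 + 26 = 50; the blank must be 71 − 50 = 21.
Row 2 has 21 − 4 + 21 + 8 + 13 + 12 = 71; the blank must be 71 − 71 = 0.
Row 4 has 4 + 21 − 4 + 23 − 3 + 30 = 71; the blank must be 71 − 71 = 0.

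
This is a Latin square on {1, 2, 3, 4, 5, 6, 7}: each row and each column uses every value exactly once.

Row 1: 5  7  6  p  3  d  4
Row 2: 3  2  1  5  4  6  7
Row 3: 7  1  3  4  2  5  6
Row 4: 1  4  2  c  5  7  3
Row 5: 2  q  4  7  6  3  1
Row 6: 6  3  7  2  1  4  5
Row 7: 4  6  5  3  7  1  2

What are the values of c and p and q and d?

c = 6, p = 1, q = 5, d = 2

Cell (5,2): row 5 already has {1, 2, 3, 4, 6, 7} → 5.
For row 4, column 4: row 4 already has {1, 2, 3, 4, 5, 7}; that leaves 6.
Cell (1,4): column 4 already has {2, 3, 4, 5, 6, 7} → 1.
For row 1, column 6: row 1 already has {1, 3, 4, 5, 6, 7}; that leaves 2.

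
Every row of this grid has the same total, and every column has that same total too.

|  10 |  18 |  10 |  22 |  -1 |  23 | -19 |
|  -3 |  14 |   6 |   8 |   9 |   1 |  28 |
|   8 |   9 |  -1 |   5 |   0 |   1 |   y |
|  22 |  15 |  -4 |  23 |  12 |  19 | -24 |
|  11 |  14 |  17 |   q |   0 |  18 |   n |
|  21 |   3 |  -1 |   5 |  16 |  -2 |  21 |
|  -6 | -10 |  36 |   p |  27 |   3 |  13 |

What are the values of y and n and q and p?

y = 41, n = 3, q = 0, p = 0

Rows 1 and 2 both sum to 63, so that's the common total.
The known cells in row 7 total 63, leaving 63 − 63 = 0 for the blank.
The known cells in row 3 total 22, leaving 63 − 22 = 41 for the blank.
The known cells in column 7 total 60, leaving 63 − 60 = 3 for the blank.
The known cells in row 5 total 63, leaving 63 − 63 = 0 for the blank.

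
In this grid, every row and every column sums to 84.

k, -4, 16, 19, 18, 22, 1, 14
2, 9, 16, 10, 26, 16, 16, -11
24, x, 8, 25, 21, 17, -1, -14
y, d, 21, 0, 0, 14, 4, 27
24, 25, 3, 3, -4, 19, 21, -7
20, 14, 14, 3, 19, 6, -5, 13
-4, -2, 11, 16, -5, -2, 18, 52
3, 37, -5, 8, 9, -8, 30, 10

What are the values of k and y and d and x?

Row 3: 24 + 8 + 25 + 21 + 17 − 1 − 14 = 80, so its missing entry is 84 − 80 = 4.
Column 2: -4 + 9 + 4 + 25 + 14 − 2 + 37 = 83, so its missing entry is 84 − 83 = 1.
Row 4: 1 + 21 + 0 + 0 + 14 + 4 + 27 = 67, so its missing entry is 84 − 67 = 17.
Row 1: -4 + 16 + 19 + 18 + 22 + 1 + 14 = 86, so its missing entry is 84 − 86 = -2.

k = -2, y = 17, d = 1, x = 4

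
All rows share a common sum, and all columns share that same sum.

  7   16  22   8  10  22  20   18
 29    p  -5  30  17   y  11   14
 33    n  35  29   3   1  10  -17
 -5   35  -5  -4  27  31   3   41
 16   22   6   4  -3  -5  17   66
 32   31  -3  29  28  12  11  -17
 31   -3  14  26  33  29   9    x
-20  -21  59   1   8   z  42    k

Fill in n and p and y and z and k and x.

Rows 1 and 4 both sum to 123, so that's the common total.
Row 3: 33 + 35 + 29 + 3 + 1 + 10 − 17 = 94, so its missing entry is 123 − 94 = 29.
Column 2: 16 + 29 + 35 + 22 + 31 − 3 − 21 = 109, so its missing entry is 123 − 109 = 14.
Row 2: 29 + 14 − 5 + 30 + 17 + 11 + 14 = 110, so its missing entry is 123 − 110 = 13.
Row 7: 31 − 3 + 14 + 26 + 33 + 29 + 9 = 139, so its missing entry is 123 − 139 = -16.
Column 8: 18 + 14 − 17 + 41 + 66 − 17 − 16 = 89, so its missing entry is 123 − 89 = 34.
Row 8: -20 − 21 + 59 + 1 + 8 + 42 + 34 = 103, so its missing entry is 123 − 103 = 20.

n = 29, p = 14, y = 13, z = 20, k = 34, x = -16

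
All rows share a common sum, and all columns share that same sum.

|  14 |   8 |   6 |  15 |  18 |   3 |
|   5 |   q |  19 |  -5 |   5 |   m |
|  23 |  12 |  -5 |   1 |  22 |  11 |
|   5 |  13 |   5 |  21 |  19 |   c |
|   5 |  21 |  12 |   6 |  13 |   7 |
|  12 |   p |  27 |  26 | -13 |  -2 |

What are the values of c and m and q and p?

Rows 1 and 3 both sum to 64, so that's the common total.
Row 6 has 12 + 27 + 26 − 13 − 2 = 50; the blank must be 64 − 50 = 14.
Column 2 has 8 + 12 + 13 + 21 + 14 = 68; the blank must be 64 − 68 = -4.
Row 4 has 5 + 13 + 5 + 21 + 19 = 63; the blank must be 64 − 63 = 1.
Row 2 has 5 − 4 + 19 − 5 + 5 = 20; the blank must be 64 − 20 = 44.

c = 1, m = 44, q = -4, p = 14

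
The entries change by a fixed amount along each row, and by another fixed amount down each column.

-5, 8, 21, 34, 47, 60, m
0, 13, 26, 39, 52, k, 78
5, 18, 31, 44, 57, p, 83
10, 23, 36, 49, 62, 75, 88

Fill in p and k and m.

p = 70, k = 65, m = 73

Along each row the entries change by 13 per step; down each column they change by 5.
Row 3: from 5 at column 1, stepping by 13 to column 6 gives 70.
Row 2: from 0 at column 1, stepping by 13 to column 6 gives 65.
Row 1: from -5 at column 1, stepping by 13 to column 7 gives 73.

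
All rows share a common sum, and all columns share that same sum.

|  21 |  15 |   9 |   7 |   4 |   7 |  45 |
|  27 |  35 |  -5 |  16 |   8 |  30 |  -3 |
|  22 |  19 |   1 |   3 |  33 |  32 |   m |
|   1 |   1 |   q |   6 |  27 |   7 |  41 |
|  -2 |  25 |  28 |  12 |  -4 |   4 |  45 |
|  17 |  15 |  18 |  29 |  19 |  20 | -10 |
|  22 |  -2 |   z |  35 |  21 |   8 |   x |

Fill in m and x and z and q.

Rows 1 and 2 both sum to 108, so that's the common total.
The known cells in row 3 total 110, leaving 108 − 110 = -2 for the blank.
The known cells in column 7 total 116, leaving 108 − 116 = -8 for the blank.
The known cells in row 7 total 76, leaving 108 − 76 = 32 for the blank.
The known cells in row 4 total 83, leaving 108 − 83 = 25 for the blank.

m = -2, x = -8, z = 32, q = 25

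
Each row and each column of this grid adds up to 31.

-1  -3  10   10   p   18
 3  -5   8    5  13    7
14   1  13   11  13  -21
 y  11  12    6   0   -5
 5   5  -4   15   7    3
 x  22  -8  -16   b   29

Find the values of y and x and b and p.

Row 1 has -1 − 3 + 10 + 10 + 18 = 34; the blank must be 31 − 34 = -3.
Column 5 has -3 + 13 + 13 + 0 + 7 = 30; the blank must be 31 − 30 = 1.
Row 6 has 22 − 8 − 16 + 1 + 29 = 28; the blank must be 31 − 28 = 3.
Row 4 has 11 + 12 + 6 + 0 − 5 = 24; the blank must be 31 − 24 = 7.

y = 7, x = 3, b = 1, p = -3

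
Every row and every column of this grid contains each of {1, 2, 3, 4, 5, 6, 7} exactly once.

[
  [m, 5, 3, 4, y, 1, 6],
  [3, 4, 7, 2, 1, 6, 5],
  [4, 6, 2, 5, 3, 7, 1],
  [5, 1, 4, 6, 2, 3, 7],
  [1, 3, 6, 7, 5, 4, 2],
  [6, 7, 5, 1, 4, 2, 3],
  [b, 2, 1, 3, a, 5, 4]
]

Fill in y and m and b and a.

y = 7, m = 2, b = 7, a = 6

Cell (7,1): row 7 is missing {6, 7} and column 1 is missing {2, 7} → 7.
At (row 7, col 5): row 7 already has {1, 2, 3, 4, 5, 7}, so the value is 6.
At (row 1, col 5): column 5 already has {1, 2, 3, 4, 5, 6}, so the value is 7.
At (row 1, col 1): row 1 already has {1, 3, 4, 5, 6, 7}, so the value is 2.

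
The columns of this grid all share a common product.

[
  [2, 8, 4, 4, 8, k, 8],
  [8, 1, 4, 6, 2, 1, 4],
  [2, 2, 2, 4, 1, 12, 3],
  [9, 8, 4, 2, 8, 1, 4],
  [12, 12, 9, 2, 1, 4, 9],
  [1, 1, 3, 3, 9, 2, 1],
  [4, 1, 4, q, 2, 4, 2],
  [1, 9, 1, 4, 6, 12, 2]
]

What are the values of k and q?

Columns 2 and 7 each multiply to 13824, so every column has product 13824.
Column 6: 1×12×1×4×2×4×12 = 4608, so the missing entry is 13824 ÷ 4608 = 3.
Column 4: 4×6×4×2×2×3×4 = 4608, so the missing entry is 13824 ÷ 4608 = 3.

k = 3, q = 3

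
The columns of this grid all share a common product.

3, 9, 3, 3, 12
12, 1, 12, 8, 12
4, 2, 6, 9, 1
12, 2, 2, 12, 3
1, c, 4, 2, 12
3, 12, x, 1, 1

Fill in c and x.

c = 12, x = 3

Columns 4 and 5 each multiply to 5184, so every column has product 5184.
Column 2: 9×1×2×2×12 = 432, so the missing entry is 5184 ÷ 432 = 12.
Column 3: 3×12×6×2×4 = 1728, so the missing entry is 5184 ÷ 1728 = 3.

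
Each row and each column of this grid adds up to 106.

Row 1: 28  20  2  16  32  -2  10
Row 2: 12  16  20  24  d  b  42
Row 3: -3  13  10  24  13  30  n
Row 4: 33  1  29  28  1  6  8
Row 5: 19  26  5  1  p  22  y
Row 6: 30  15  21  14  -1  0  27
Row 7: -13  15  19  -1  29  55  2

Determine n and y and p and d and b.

Column 6: -2 + 30 + 6 + 22 + 0 + 55 = 111, so its missing entry is 106 − 111 = -5.
Row 2: 12 + 16 + 20 + 24 − 5 + 42 = 109, so its missing entry is 106 − 109 = -3.
Column 5: 32 − 3 + 13 + 1 − 1 + 29 = 71, so its missing entry is 106 − 71 = 35.
Row 5: 19 + 26 + 5 + 1 + 35 + 22 = 108, so its missing entry is 106 − 108 = -2.
Row 3: -3 + 13 + 10 + 24 + 13 + 30 = 87, so its missing entry is 106 − 87 = 19.

n = 19, y = -2, p = 35, d = -3, b = -5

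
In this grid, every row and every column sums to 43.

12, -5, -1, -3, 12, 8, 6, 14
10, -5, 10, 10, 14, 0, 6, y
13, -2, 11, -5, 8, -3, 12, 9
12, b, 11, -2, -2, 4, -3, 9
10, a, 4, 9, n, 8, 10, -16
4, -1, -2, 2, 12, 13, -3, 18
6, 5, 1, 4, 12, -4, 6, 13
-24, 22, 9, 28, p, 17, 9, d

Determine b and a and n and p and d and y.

b = 14, a = 15, n = 3, p = -16, d = -2, y = -2

Row 4 has 12 + 11 − 2 − 2 + 4 − 3 + 9 = 29; the blank must be 43 − 29 = 14.
Row 2 has 10 − 5 + 10 + 10 + 14 + 0 + 6 = 45; the blank must be 43 − 45 = -2.
Column 8 has 14 − 2 + 9 + 9 − 16 + 18 + 13 = 45; the blank must be 43 − 45 = -2.
Row 8 has -24 + 22 + 9 + 28 + 17 + 9 − 2 = 59; the blank must be 43 − 59 = -16.
Column 5 has 12 + 14 + 8 − 2 + 12 + 12 − 16 = 40; the blank must be 43 − 40 = 3.
Row 5 has 10 + 4 + 9 + 3 + 8 + 10 − 16 = 28; the blank must be 43 − 28 = 15.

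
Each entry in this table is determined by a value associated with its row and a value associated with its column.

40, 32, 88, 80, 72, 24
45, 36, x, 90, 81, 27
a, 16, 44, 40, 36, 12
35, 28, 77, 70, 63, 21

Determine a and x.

Each row is a constant multiple of every other row — this is a multiplication table with the headers hidden.
Row 3 is 12/24 = 1/2 times row 1, so its entry in column 1 is 40 × 1/2 = 20.
Row 2 is 27/24 = 9/8 times row 1, so its entry in column 3 is 88 × 9/8 = 99.

a = 20, x = 99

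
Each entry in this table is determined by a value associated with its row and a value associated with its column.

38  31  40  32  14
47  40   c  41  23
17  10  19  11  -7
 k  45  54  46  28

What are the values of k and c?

k = 52, c = 49

The difference between any two rows is the same in every column — this is an addition table with the headers hidden.
Row 4 minus row 1 is 28 − 14 = 14, so its entry in column 1 is 38 + 14 = 52.
Row 2 minus row 1 is 23 − 14 = 9, so its entry in column 3 is 40 + 9 = 49.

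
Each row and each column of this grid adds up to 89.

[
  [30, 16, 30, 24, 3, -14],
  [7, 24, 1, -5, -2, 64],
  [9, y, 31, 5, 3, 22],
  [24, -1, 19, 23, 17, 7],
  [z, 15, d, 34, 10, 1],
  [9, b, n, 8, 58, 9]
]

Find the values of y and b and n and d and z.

y = 19, b = 16, n = -11, d = 19, z = 10

Column 1 has 30 + 7 + 9 + 24 + 9 = 79; the blank must be 89 − 79 = 10.
Row 3 has 9 + 31 + 5 + 3 + 22 = 70; the blank must be 89 − 70 = 19.
Column 2 has 16 + 24 + 19 − 1 + 15 = 73; the blank must be 89 − 73 = 16.
Row 5 has 10 + 15 + 34 + 10 + 1 = 70; the blank must be 89 − 70 = 19.
Row 6 has 9 + 16 + 8 + 58 + 9 = 100; the blank must be 89 − 100 = -11.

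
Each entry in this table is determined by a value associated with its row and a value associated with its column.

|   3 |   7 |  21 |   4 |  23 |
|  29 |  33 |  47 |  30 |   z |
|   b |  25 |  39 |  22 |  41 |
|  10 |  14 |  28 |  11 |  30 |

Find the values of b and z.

b = 21, z = 49

The difference between any two rows is the same in every column — this is an addition table with the headers hidden.
Row 3 minus row 1 is 22 − 4 = 18, so its entry in column 1 is 3 + 18 = 21.
Row 2 minus row 1 is 30 − 4 = 26, so its entry in column 5 is 23 + 26 = 49.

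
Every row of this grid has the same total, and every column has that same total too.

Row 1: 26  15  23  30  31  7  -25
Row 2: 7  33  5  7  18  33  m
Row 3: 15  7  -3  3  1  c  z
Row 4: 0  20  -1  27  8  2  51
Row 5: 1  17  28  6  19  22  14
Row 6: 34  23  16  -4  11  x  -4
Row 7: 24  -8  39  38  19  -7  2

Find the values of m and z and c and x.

m = 4, z = 65, c = 19, x = 31

Rows 1 and 4 both sum to 107, so that's the common total.
The known cells in row 2 total 103, leaving 107 − 103 = 4 for the blank.
The known cells in column 7 total 42, leaving 107 − 42 = 65 for the blank.
The known cells in row 3 total 88, leaving 107 − 88 = 19 for the blank.
The known cells in row 6 total 76, leaving 107 − 76 = 31 for the blank.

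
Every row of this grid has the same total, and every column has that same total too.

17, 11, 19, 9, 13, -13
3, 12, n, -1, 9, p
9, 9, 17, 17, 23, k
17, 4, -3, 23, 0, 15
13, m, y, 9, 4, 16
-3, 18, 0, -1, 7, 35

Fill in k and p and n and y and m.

Rows 1 and 4 both sum to 56, so that's the common total.
Row 3 has 9 + 9 + 17 + 17 + 23 = 75; the blank must be 56 − 75 = -19.
Column 6 has -13 − 19 + 15 + 16 + 35 = 34; the blank must be 56 − 34 = 22.
Row 2 has 3 + 12 − 1 + 9 + 22 = 45; the blank must be 56 − 45 = 11.
Column 3 has 19 + 11 + 17 − 3 + 0 = 44; the blank must be 56 − 44 = 12.
Row 5 has 13 + 12 + 9 + 4 + 16 = 54; the blank must be 56 − 54 = 2.

k = -19, p = 22, n = 11, y = 12, m = 2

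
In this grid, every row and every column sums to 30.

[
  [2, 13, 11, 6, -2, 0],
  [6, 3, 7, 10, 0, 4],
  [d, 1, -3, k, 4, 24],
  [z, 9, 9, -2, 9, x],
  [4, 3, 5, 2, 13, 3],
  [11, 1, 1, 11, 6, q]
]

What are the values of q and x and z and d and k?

q = 0, x = -1, z = 6, d = 1, k = 3

The known cells in row 6 total 30, leaving 30 − 30 = 0 for the blank.
The known cells in column 4 total 27, leaving 30 − 27 = 3 for the blank.
The known cells in row 3 total 29, leaving 30 − 29 = 1 for the blank.
The known cells in column 1 total 24, leaving 30 − 24 = 6 for the blank.
The known cells in row 4 total 31, leaving 30 − 31 = -1 for the blank.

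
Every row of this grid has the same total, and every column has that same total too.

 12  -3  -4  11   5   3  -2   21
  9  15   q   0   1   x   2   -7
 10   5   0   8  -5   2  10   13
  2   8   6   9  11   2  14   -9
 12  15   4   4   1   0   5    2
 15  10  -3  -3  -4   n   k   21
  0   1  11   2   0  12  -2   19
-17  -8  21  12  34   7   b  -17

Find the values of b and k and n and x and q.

Rows 1 and 3 both sum to 43, so that's the common total.
Column 3 has -4 + 0 + 6 + 4 − 3 + 11 + 21 = 35; the blank must be 43 − 35 = 8.
Row 2 has 9 + 15 + 8 + 0 + 1 + 2 − 7 = 28; the blank must be 43 − 28 = 15.
Column 6 has 3 + 15 + 2 + 2 + 0 + 12 + 7 = 41; the blank must be 43 − 41 = 2.
Row 8 has -17 − 8 + 21 + 12 + 34 + 7 − 17 = 32; the blank must be 43 − 32 = 11.
Row 6 has 15 + 10 − 3 − 3 − 4 + 2 + 21 = 38; the blank must be 43 − 38 = 5.

b = 11, k = 5, n = 2, x = 15, q = 8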